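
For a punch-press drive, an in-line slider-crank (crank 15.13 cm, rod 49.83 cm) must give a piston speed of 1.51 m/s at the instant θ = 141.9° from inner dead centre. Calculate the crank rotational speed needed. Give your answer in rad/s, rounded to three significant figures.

21.4

For an in-line slider-crank, |v_piston| = rω|sinθ|·[1 + r cosθ/√(L² − r² sin²θ)].
With r = 0.1513 m, L = 0.4983 m, θ = 141.9°: the bracketed kinematic factor |dx/dθ| = 0.070649 m.
ω = v/|dx/dθ| = 1.51/0.070649 = 21.373 rad/s.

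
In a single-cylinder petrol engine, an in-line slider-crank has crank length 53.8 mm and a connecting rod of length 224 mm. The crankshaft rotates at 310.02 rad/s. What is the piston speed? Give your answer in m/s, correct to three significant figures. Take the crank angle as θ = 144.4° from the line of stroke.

ω = 310 rad/s
For an in-line slider-crank, x = r cosθ + √(L² − r² sin²θ), so v = −rω sinθ·[1 + r cosθ/√(L² − r² sin²θ)].
With r = 0.0538 m, L = 0.224 m, θ = 144.4°: √(L² − r² sin²θ) = 0.2218 m.
v = −0.0538·310·0.58212·[1 + 0.0538·-0.81310/0.2218] = -7.7943 m/s.
|v| = 7.7943 m/s.

7.79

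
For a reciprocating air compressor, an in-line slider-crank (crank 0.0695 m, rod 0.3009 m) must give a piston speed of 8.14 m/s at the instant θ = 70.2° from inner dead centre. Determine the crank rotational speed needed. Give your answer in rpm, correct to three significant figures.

1100

For an in-line slider-crank, |v_piston| = rω|sinθ|·[1 + r cosθ/√(L² − r² sin²θ)].
With r = 0.0695 m, L = 0.3009 m, θ = 70.2°: the bracketed kinematic factor |dx/dθ| = 0.070633 m.
ω = v/|dx/dθ| = 8.14/0.070633 = 115.24 rad/s.
N = 60ω/(2π) = 1100.5 rpm.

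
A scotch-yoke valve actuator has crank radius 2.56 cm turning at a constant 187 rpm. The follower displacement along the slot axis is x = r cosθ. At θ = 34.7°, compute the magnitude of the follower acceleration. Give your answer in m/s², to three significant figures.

8.07

ω = 19.58 rad/s (from 187 rpm).
x = r cosθ ⇒ ẍ = −rω² cosθ (ω constant).
|a| = rω²|cosθ| = 0.0256·(19.58)²·|cos 34.7°| = 8.071 m/s².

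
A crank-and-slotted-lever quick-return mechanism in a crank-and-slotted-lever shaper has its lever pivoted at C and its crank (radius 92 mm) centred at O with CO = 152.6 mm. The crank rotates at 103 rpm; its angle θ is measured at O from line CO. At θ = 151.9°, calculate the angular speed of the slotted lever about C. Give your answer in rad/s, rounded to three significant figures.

6.06

ω = 10.79 rad/s (from 103 rpm).
Crank pin A relative to C: A = (d + r cosθ, r sinθ); lever angle φ = atan2(r sinθ, d + r cosθ).
Differentiating tanφ: φ̇ = rω(d cosθ + r)/(d² + r² + 2dr cosθ).
d² + r² + 2dr cosθ = |CA|² = 0.00698205 m²;  d cosθ + r = -0.042613 m.
|ω_lever| = |0.092·10.79·-0.042613| / 0.00698205 = 6.0563 rad/s.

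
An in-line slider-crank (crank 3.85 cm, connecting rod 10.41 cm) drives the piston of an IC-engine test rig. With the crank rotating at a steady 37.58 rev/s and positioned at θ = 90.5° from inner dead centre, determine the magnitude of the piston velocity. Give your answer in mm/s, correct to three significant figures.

ω = 2π·37.6 = 236.1 rad/s
For an in-line slider-crank, x = r cosθ + √(L² − r² sin²θ), so v = −rω sinθ·[1 + r cosθ/√(L² − r² sin²θ)].
With r = 0.0385 m, L = 0.1041 m, θ = 90.5°: √(L² − r² sin²θ) = 0.09672 m.
v = −0.0385·236.1·0.99996·[1 + 0.0385·-0.00873/0.09672] = -9.0588 m/s.
|v| = 9.0588 m/s = 9058.8 mm/s.

9060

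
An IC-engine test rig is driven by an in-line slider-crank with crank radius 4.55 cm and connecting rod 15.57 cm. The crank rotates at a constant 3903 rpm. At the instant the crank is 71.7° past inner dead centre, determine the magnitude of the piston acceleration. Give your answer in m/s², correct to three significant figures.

550

ω = 2π·3903/60 = 408.7 rad/s
x(θ) = r cosθ + √(L² − r² sin²θ); with ω constant, a = ω²·d²x/dθ².
d²x/dθ² = −r cosθ − r²(cos2θ)/√u − r⁴ sin²2θ/(4u^{3/2}),  u = L² − r² sin²θ = 0.0223763 m².
Substituting r = 0.0455 m, L = 0.1557 m, θ = 71.7°: d²x/dθ² = -0.0032897 m.
a = ω²·d²x/dθ² = (408.7)²·(-0.0032897) = -549.55 m/s²;  |a| = 549.55 m/s².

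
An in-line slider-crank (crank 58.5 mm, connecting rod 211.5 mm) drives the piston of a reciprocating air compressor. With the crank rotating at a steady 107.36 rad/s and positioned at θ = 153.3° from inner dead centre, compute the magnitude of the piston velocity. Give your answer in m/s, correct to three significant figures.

ω = 107.4 rad/s
For an in-line slider-crank, x = r cosθ + √(L² − r² sin²θ), so v = −rω sinθ·[1 + r cosθ/√(L² − r² sin²θ)].
With r = 0.0585 m, L = 0.2115 m, θ = 153.3°: √(L² − r² sin²θ) = 0.20986 m.
v = −0.0585·107.4·0.44932·[1 + 0.0585·-0.89337/0.20986] = -2.1192 m/s.
|v| = 2.1192 m/s.

2.12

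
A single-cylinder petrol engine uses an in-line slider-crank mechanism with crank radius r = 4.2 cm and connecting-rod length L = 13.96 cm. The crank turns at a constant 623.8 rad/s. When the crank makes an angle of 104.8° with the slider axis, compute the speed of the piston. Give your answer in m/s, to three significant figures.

23.3

ω = 623.8 rad/s
For an in-line slider-crank, x = r cosθ + √(L² − r² sin²θ), so v = −rω sinθ·[1 + r cosθ/√(L² − r² sin²θ)].
With r = 0.042 m, L = 0.1396 m, θ = 104.8°: √(L² − r² sin²θ) = 0.13356 m.
v = −0.042·623.8·0.96682·[1 + 0.042·-0.25545/0.13356] = -23.296 m/s.
|v| = 23.296 m/s.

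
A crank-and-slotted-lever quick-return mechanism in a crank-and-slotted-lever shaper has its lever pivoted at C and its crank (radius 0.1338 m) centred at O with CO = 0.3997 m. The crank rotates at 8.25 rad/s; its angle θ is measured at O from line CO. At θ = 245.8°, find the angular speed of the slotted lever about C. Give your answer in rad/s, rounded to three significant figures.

0.248

ω = 8.25 rad/s
Crank pin A relative to C: A = (d + r cosθ, r sinθ); lever angle φ = atan2(r sinθ, d + r cosθ).
Differentiating tanφ: φ̇ = rω(d cosθ + r)/(d² + r² + 2dr cosθ).
d² + r² + 2dr cosθ = |CA|² = 0.133817 m²;  d cosθ + r = -0.030046 m.
|ω_lever| = |0.1338·8.25·-0.030046| / 0.133817 = 0.24785 rad/s.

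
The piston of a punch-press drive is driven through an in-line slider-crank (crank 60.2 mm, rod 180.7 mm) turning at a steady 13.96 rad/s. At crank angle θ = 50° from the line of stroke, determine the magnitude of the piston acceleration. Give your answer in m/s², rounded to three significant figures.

ω = 13.96 rad/s
x(θ) = r cosθ + √(L² − r² sin²θ); with ω constant, a = ω²·d²x/dθ².
d²x/dθ² = −r cosθ − r²(cos2θ)/√u − r⁴ sin²2θ/(4u^{3/2}),  u = L² − r² sin²θ = 0.0305258 m².
Substituting r = 0.0602 m, L = 0.1807 m, θ = 50°: d²x/dθ² = -0.035691 m.
a = ω²·d²x/dθ² = (13.96)²·(-0.035691) = -6.9555 m/s²;  |a| = 6.9555 m/s².

6.96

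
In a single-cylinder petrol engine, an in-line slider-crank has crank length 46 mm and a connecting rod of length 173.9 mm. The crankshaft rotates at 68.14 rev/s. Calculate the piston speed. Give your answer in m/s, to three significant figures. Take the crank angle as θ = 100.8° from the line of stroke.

ω = 2π·68.1 = 428.1 rad/s
For an in-line slider-crank, x = r cosθ + √(L² − r² sin²θ), so v = −rω sinθ·[1 + r cosθ/√(L² − r² sin²θ)].
With r = 0.046 m, L = 0.1739 m, θ = 100.8°: √(L² − r² sin²θ) = 0.16793 m.
v = −0.046·428.1·0.98229·[1 + 0.046·-0.18738/0.16793] = -18.352 m/s.
|v| = 18.352 m/s.

18.4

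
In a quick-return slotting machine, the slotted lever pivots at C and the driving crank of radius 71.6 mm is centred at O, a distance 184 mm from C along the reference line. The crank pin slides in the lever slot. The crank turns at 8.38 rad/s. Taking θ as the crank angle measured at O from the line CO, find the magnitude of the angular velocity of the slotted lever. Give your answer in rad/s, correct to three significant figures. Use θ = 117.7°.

ω = 8.38 rad/s
Crank pin A relative to C: A = (d + r cosθ, r sinθ); lever angle φ = atan2(r sinθ, d + r cosθ).
Differentiating tanφ: φ̇ = rω(d cosθ + r)/(d² + r² + 2dr cosθ).
d² + r² + 2dr cosθ = |CA|² = 0.0267345 m²;  d cosθ + r = -0.013931 m.
|ω_lever| = |0.0716·8.38·-0.013931| / 0.0267345 = 0.31265 rad/s.

0.313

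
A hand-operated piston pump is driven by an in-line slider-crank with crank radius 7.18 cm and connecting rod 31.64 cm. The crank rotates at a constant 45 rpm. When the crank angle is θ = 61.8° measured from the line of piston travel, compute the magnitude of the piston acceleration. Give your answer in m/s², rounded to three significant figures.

0.553

ω = 2π·45/60 = 4.712 rad/s
x(θ) = r cosθ + √(L² − r² sin²θ); with ω constant, a = ω²·d²x/dθ².
d²x/dθ² = −r cosθ − r²(cos2θ)/√u − r⁴ sin²2θ/(4u^{3/2}),  u = L² − r² sin²θ = 0.0961049 m².
Substituting r = 0.0718 m, L = 0.3164 m, θ = 61.8°: d²x/dθ² = -0.024881 m.
a = ω²·d²x/dθ² = (4.712)²·(-0.024881) = -0.55253 m/s²;  |a| = 0.55253 m/s².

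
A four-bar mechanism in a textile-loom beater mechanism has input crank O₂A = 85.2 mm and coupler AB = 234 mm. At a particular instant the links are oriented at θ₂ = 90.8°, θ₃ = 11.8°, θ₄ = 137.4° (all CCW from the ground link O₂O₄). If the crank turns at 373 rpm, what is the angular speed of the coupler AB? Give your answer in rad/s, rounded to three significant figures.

12.7

ω₂ = 39.06 rad/s (from 373 rpm).
Differentiating the loop-closure r₂e^{iθ₂}+r₃e^{iθ₃}=r₁+r₄e^{iθ₄} gives r₂ω₂e^{iθ₂}+r₃ω₃e^{iθ₃}=r₄ω₄e^{iθ₄}.
Eliminating the other unknown: ω₃ = r₂ω₂ sin(θ₄−θ₂) / [r₃ sin(θ₃−θ₄)].
Numerator sine = +0.72657; denominator sine = -0.81310.
Result = 0.0852·39.06·(+0.72657) / (0.234·(-0.81310)) = -12.709 rad/s; magnitude 12.709 rad/s.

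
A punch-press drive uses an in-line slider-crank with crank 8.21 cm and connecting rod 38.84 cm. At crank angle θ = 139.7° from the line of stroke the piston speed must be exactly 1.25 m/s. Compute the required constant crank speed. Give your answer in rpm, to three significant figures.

268

For an in-line slider-crank, |v_piston| = rω|sinθ|·[1 + r cosθ/√(L² − r² sin²θ)].
With r = 0.0821 m, L = 0.3884 m, θ = 139.7°: the bracketed kinematic factor |dx/dθ| = 0.04446 m.
ω = v/|dx/dθ| = 1.25/0.04446 = 28.115 rad/s.
N = 60ω/(2π) = 268.48 rpm.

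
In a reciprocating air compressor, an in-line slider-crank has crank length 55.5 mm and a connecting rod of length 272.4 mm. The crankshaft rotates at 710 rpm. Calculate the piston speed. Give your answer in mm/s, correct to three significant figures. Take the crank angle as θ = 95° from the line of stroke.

4040

ω = 2π·710/60 = 74.35 rad/s
For an in-line slider-crank, x = r cosθ + √(L² − r² sin²θ), so v = −rω sinθ·[1 + r cosθ/√(L² − r² sin²θ)].
With r = 0.0555 m, L = 0.2724 m, θ = 95°: √(L² − r² sin²θ) = 0.26673 m.
v = −0.0555·74.35·0.99619·[1 + 0.0555·-0.08716/0.26673] = -4.0362 m/s.
|v| = 4.0362 m/s = 4036.2 mm/s.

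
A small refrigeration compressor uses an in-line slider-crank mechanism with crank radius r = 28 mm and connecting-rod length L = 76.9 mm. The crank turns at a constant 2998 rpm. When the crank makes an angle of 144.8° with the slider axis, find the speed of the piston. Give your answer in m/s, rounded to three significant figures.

3.53

ω = 2π·2998/60 = 313.9 rad/s
For an in-line slider-crank, x = r cosθ + √(L² − r² sin²θ), so v = −rω sinθ·[1 + r cosθ/√(L² − r² sin²θ)].
With r = 0.028 m, L = 0.0769 m, θ = 144.8°: √(L² − r² sin²θ) = 0.075187 m.
v = −0.028·313.9·0.57643·[1 + 0.028·-0.81714/0.075187] = -3.5252 m/s.
|v| = 3.5252 m/s.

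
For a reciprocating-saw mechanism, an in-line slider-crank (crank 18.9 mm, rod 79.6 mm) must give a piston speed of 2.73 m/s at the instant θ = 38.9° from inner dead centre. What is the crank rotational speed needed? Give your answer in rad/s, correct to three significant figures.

For an in-line slider-crank, |v_piston| = rω|sinθ|·[1 + r cosθ/√(L² − r² sin²θ)].
With r = 0.0189 m, L = 0.0796 m, θ = 38.9°: the bracketed kinematic factor |dx/dθ| = 0.014086 m.
ω = v/|dx/dθ| = 2.73/0.014086 = 193.8 rad/s.

194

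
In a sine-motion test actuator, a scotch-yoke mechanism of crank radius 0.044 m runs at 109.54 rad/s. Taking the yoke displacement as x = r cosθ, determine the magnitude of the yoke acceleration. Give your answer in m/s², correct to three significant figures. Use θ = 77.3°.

116

ω = 109.5 rad/s
x = r cosθ ⇒ ẍ = −rω² cosθ (ω constant).
|a| = rω²|cosθ| = 0.044·(109.5)²·|cos 77.3°| = 116.07 m/s².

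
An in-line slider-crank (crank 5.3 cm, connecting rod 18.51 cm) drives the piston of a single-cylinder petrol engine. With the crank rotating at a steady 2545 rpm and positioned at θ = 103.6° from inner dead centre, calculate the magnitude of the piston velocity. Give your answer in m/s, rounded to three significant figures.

ω = 2π·2545/60 = 266.5 rad/s
For an in-line slider-crank, x = r cosθ + √(L² − r² sin²θ), so v = −rω sinθ·[1 + r cosθ/√(L² − r² sin²θ)].
With r = 0.053 m, L = 0.1851 m, θ = 103.6°: √(L² − r² sin²θ) = 0.17779 m.
v = −0.053·266.5·0.97196·[1 + 0.053·-0.23514/0.17779] = -12.767 m/s.
|v| = 12.767 m/s.

12.8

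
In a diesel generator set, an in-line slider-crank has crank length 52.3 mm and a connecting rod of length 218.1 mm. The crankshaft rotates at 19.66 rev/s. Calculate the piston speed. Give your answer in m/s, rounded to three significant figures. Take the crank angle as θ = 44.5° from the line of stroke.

ω = 2π·19.7 = 123.5 rad/s
For an in-line slider-crank, x = r cosθ + √(L² − r² sin²θ), so v = −rω sinθ·[1 + r cosθ/√(L² − r² sin²θ)].
With r = 0.0523 m, L = 0.2181 m, θ = 44.5°: √(L² − r² sin²θ) = 0.215 m.
v = −0.0523·123.5·0.70091·[1 + 0.0523·0.71325/0.215] = -5.3139 m/s.
|v| = 5.3139 m/s.

5.31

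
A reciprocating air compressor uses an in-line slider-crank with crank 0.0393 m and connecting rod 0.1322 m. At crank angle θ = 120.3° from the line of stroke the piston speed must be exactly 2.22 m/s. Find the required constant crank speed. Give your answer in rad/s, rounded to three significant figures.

77.4

For an in-line slider-crank, |v_piston| = rω|sinθ|·[1 + r cosθ/√(L² − r² sin²θ)].
With r = 0.0393 m, L = 0.1322 m, θ = 120.3°: the bracketed kinematic factor |dx/dθ| = 0.028666 m.
ω = v/|dx/dθ| = 2.22/0.028666 = 77.444 rad/s.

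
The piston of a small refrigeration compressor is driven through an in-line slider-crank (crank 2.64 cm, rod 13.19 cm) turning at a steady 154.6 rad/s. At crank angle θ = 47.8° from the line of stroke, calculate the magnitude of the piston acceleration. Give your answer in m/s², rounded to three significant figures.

ω = 154.6 rad/s
x(θ) = r cosθ + √(L² − r² sin²θ); with ω constant, a = ω²·d²x/dθ².
d²x/dθ² = −r cosθ − r²(cos2θ)/√u − r⁴ sin²2θ/(4u^{3/2}),  u = L² − r² sin²θ = 0.0170151 m².
Substituting r = 0.0264 m, L = 0.1319 m, θ = 47.8°: d²x/dθ² = -0.017266 m.
a = ω²·d²x/dθ² = (154.6)²·(-0.017266) = -412.68 m/s²;  |a| = 412.68 m/s².

413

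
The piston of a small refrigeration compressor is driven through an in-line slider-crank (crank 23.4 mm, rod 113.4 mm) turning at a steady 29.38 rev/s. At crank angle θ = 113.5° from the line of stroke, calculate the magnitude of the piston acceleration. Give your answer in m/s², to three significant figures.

431

ω = 2π·29.4 = 184.6 rad/s
x(θ) = r cosθ + √(L² − r² sin²θ); with ω constant, a = ω²·d²x/dθ².
d²x/dθ² = −r cosθ − r²(cos2θ)/√u − r⁴ sin²2θ/(4u^{3/2}),  u = L² − r² sin²θ = 0.0123991 m².
Substituting r = 0.0234 m, L = 0.1134 m, θ = 113.5°: d²x/dθ² = +0.012655 m.
a = ω²·d²x/dθ² = (184.6)²·(+0.012655) = +431.26 m/s²;  |a| = 431.26 m/s².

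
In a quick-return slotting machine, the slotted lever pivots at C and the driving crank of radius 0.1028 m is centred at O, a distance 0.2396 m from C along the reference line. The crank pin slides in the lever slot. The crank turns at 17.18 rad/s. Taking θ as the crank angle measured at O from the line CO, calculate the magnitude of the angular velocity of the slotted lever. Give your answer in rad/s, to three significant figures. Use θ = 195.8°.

11.0

ω = 17.18 rad/s
Crank pin A relative to C: A = (d + r cosθ, r sinθ); lever angle φ = atan2(r sinθ, d + r cosθ).
Differentiating tanφ: φ̇ = rω(d cosθ + r)/(d² + r² + 2dr cosθ).
d² + r² + 2dr cosθ = |CA|² = 0.0205754 m²;  d cosθ + r = -0.12775 m.
|ω_lever| = |0.1028·17.18·-0.12775| / 0.0205754 = 10.965 rad/s.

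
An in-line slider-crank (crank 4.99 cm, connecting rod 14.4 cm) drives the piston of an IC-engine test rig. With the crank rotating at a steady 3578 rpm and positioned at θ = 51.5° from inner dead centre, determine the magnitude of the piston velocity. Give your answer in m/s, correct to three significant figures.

ω = 2π·3578/60 = 374.7 rad/s
For an in-line slider-crank, x = r cosθ + √(L² − r² sin²θ), so v = −rω sinθ·[1 + r cosθ/√(L² − r² sin²θ)].
With r = 0.0499 m, L = 0.144 m, θ = 51.5°: √(L² − r² sin²θ) = 0.1386 m.
v = −0.0499·374.7·0.78261·[1 + 0.0499·0.62251/0.1386] = -17.912 m/s.
|v| = 17.912 m/s.

17.9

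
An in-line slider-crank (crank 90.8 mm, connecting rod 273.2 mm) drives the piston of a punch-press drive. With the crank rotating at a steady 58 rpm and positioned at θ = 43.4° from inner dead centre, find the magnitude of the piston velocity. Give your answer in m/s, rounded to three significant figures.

ω = 2π·58/60 = 6.074 rad/s
For an in-line slider-crank, x = r cosθ + √(L² − r² sin²θ), so v = −rω sinθ·[1 + r cosθ/√(L² − r² sin²θ)].
With r = 0.0908 m, L = 0.2732 m, θ = 43.4°: √(L² − r² sin²θ) = 0.26598 m.
v = −0.0908·6.074·0.68709·[1 + 0.0908·0.72657/0.26598] = -0.47291 m/s.
|v| = 0.47291 m/s.

0.473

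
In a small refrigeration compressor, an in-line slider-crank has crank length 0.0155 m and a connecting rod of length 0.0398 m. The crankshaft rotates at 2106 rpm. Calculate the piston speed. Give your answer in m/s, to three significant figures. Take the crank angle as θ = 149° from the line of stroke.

ω = 2π·2106/60 = 220.5 rad/s
For an in-line slider-crank, x = r cosθ + √(L² − r² sin²θ), so v = −rω sinθ·[1 + r cosθ/√(L² − r² sin²θ)].
With r = 0.0155 m, L = 0.0398 m, θ = 149°: √(L² − r² sin²θ) = 0.038991 m.
v = −0.0155·220.5·0.51504·[1 + 0.0155·-0.85717/0.038991] = -1.1607 m/s.
|v| = 1.1607 m/s.

1.16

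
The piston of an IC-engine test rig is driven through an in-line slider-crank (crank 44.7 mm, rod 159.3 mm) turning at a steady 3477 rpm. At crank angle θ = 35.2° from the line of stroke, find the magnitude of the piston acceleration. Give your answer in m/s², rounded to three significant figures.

5440

ω = 2π·3477/60 = 364.1 rad/s
x(θ) = r cosθ + √(L² − r² sin²θ); with ω constant, a = ω²·d²x/dθ².
d²x/dθ² = −r cosθ − r²(cos2θ)/√u − r⁴ sin²2θ/(4u^{3/2}),  u = L² − r² sin²θ = 0.0247126 m².
Substituting r = 0.0447 m, L = 0.1593 m, θ = 35.2°: d²x/dθ² = -0.041018 m.
a = ω²·d²x/dθ² = (364.1)²·(-0.041018) = -5438 m/s²;  |a| = 5438 m/s².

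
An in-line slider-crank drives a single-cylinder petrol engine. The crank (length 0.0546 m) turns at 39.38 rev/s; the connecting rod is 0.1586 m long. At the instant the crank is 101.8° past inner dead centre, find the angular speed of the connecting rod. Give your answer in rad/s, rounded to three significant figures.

18.5

ω = 247.4 rad/s (converted from 39.38 rev/s).
The rod makes angle φ with the slider axis where L sinφ = r sinθ; differentiating, L cosφ·φ̇ = r ω cosθ.
L cosφ = √(L² − r² sin²θ) = 0.14932 m.
|ω_rod| = r ω |cosθ| / √(L² − r² sin²θ) = 0.0546·247.4·0.20450/0.14932 = 18.501 rad/s.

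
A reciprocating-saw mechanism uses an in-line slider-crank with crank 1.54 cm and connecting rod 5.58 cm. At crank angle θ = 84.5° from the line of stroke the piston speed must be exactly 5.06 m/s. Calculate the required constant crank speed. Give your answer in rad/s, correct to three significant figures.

For an in-line slider-crank, |v_piston| = rω|sinθ|·[1 + r cosθ/√(L² − r² sin²θ)].
With r = 0.0154 m, L = 0.0558 m, θ = 84.5°: the bracketed kinematic factor |dx/dθ| = 0.015751 m.
ω = v/|dx/dθ| = 5.06/0.015751 = 321.25 rad/s.

321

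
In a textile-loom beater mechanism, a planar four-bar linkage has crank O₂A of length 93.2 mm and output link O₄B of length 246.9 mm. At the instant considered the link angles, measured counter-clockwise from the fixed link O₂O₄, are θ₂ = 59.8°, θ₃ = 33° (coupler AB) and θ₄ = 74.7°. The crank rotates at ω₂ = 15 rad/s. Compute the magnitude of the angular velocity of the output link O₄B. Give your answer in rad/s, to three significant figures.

ω₂ = 15 rad/s
Differentiating the loop-closure r₂e^{iθ₂}+r₃e^{iθ₃}=r₁+r₄e^{iθ₄} gives r₂ω₂e^{iθ₂}+r₃ω₃e^{iθ₃}=r₄ω₄e^{iθ₄}.
Eliminating the other unknown: ω₄ = r₂ω₂ sin(θ₂−θ₃) / [r₄ sin(θ₄−θ₃)].
Numerator sine = +0.45088; denominator sine = +0.66523.
Result = 0.0932·15·(+0.45088) / (0.2469·(+0.66523)) = +3.8377 rad/s; magnitude 3.8377 rad/s.

3.84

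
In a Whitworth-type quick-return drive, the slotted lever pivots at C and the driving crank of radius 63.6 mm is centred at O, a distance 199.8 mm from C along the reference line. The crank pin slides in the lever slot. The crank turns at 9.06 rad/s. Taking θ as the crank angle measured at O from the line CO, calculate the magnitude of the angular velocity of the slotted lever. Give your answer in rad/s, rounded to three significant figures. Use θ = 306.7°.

1.78

ω = 9.06 rad/s
Crank pin A relative to C: A = (d + r cosθ, r sinθ); lever angle φ = atan2(r sinθ, d + r cosθ).
Differentiating tanφ: φ̇ = rω(d cosθ + r)/(d² + r² + 2dr cosθ).
d² + r² + 2dr cosθ = |CA|² = 0.0591534 m²;  d cosθ + r = +0.18301 m.
|ω_lever| = |0.0636·9.06·+0.18301| / 0.0591534 = 1.7827 rad/s.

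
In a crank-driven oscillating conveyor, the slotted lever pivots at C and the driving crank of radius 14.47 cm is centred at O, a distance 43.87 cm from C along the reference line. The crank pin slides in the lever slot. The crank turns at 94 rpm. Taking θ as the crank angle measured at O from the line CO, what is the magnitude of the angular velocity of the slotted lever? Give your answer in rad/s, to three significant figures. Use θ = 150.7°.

ω = 9.844 rad/s (from 94 rpm).
Crank pin A relative to C: A = (d + r cosθ, r sinθ); lever angle φ = atan2(r sinθ, d + r cosθ).
Differentiating tanφ: φ̇ = rω(d cosθ + r)/(d² + r² + 2dr cosθ).
d² + r² + 2dr cosθ = |CA|² = 0.102678 m²;  d cosθ + r = -0.23788 m.
|ω_lever| = |0.1447·9.844·-0.23788| / 0.102678 = 3.2999 rad/s.

3.30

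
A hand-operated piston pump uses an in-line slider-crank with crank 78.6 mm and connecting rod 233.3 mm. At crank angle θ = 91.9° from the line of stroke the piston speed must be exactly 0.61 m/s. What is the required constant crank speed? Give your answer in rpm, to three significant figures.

75.0

For an in-line slider-crank, |v_piston| = rω|sinθ|·[1 + r cosθ/√(L² − r² sin²θ)].
With r = 0.0786 m, L = 0.2333 m, θ = 91.9°: the bracketed kinematic factor |dx/dθ| = 0.077625 m.
ω = v/|dx/dθ| = 0.61/0.077625 = 7.8583 rad/s.
N = 60ω/(2π) = 75.041 rpm.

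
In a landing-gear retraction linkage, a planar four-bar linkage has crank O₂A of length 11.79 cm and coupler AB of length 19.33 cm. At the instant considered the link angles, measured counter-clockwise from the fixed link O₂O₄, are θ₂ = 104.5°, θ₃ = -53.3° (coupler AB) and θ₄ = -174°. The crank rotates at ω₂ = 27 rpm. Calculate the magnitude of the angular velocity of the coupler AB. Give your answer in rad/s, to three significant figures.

ω₂ = 2.827 rad/s (from 27 rpm).
Differentiating the loop-closure r₂e^{iθ₂}+r₃e^{iθ₃}=r₁+r₄e^{iθ₄} gives r₂ω₂e^{iθ₂}+r₃ω₃e^{iθ₃}=r₄ω₄e^{iθ₄}.
Eliminating the other unknown: ω₃ = r₂ω₂ sin(θ₄−θ₂) / [r₃ sin(θ₃−θ₄)].
Numerator sine = +0.98902; denominator sine = +0.85985.
Result = 0.1179·2.827·(+0.98902) / (0.1933·(+0.85985)) = +1.9836 rad/s; magnitude 1.9836 rad/s.

1.98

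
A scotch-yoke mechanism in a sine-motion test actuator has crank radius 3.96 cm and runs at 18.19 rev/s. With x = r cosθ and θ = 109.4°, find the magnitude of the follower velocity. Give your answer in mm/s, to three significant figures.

ω = 114.3 rad/s (from 18.19 rev/s).
x = r cosθ ⇒ ẋ = −rω sinθ.
|v| = rω|sinθ| = 0.0396·114.3·|sin 109.4°| = 4.269 m/s = 4269 mm/s.

4270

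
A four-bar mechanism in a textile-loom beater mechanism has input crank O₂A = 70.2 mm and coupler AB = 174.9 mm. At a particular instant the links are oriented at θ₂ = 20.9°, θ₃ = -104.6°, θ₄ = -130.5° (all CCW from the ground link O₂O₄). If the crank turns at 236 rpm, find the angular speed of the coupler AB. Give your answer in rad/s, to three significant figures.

10.9

ω₂ = 24.71 rad/s (from 236 rpm).
Differentiating the loop-closure r₂e^{iθ₂}+r₃e^{iθ₃}=r₁+r₄e^{iθ₄} gives r₂ω₂e^{iθ₂}+r₃ω₃e^{iθ₃}=r₄ω₄e^{iθ₄}.
Eliminating the other unknown: ω₃ = r₂ω₂ sin(θ₄−θ₂) / [r₃ sin(θ₃−θ₄)].
Numerator sine = -0.47869; denominator sine = +0.43680.
Result = 0.0702·24.71·(-0.47869) / (0.1749·(+0.43680)) = -10.871 rad/s; magnitude 10.871 rad/s.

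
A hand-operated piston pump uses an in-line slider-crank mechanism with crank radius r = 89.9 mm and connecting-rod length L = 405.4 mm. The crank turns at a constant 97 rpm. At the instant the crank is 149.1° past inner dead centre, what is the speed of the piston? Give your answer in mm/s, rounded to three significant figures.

ω = 2π·97/60 = 10.16 rad/s
For an in-line slider-crank, x = r cosθ + √(L² − r² sin²θ), so v = −rω sinθ·[1 + r cosθ/√(L² − r² sin²θ)].
With r = 0.0899 m, L = 0.4054 m, θ = 149.1°: √(L² − r² sin²θ) = 0.40276 m.
v = −0.0899·10.16·0.51354·[1 + 0.0899·-0.85806/0.40276] = -0.37914 m/s.
|v| = 0.37914 m/s = 379.14 mm/s.

379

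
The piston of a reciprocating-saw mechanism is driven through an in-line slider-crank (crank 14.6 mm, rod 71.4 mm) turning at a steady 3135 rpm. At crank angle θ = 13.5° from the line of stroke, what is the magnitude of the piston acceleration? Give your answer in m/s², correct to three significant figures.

1820

ω = 2π·3135/60 = 328.3 rad/s
x(θ) = r cosθ + √(L² − r² sin²θ); with ω constant, a = ω²·d²x/dθ².
d²x/dθ² = −r cosθ − r²(cos2θ)/√u − r⁴ sin²2θ/(4u^{3/2}),  u = L² − r² sin²θ = 0.00508634 m².
Substituting r = 0.0146 m, L = 0.0714 m, θ = 13.5°: d²x/dθ² = -0.016866 m.
a = ω²·d²x/dθ² = (328.3)²·(-0.016866) = -1817.8 m/s²;  |a| = 1817.8 m/s².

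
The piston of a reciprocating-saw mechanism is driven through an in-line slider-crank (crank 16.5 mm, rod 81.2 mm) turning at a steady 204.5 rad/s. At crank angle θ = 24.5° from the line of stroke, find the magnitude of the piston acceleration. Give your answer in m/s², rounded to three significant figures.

721

ω = 204.5 rad/s
x(θ) = r cosθ + √(L² − r² sin²θ); with ω constant, a = ω²·d²x/dθ².
d²x/dθ² = −r cosθ − r²(cos2θ)/√u − r⁴ sin²2θ/(4u^{3/2}),  u = L² − r² sin²θ = 0.00654662 m².
Substituting r = 0.0165 m, L = 0.0812 m, θ = 24.5°: d²x/dθ² = -0.017242 m.
a = ω²·d²x/dθ² = (204.5)²·(-0.017242) = -721.06 m/s²;  |a| = 721.06 m/s².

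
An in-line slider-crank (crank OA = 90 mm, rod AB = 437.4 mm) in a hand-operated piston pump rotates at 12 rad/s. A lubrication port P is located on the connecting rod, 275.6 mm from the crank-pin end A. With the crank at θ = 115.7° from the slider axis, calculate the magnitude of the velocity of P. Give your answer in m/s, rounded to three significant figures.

ω = 12 rad/s.  Crank-pin speed |V_A| = rω = 1.08 m/s, perpendicular to OA.
Rod angle: sinφ = −(r/L) sinθ ⇒ φ = -10.685°; ω_rod = −rω cosθ/√(L²−r²sin²θ) = +1.0897 rad/s.
V_P = V_A + ω_rod × AP, with AP = 0.2756 m along the rod.
Components: V_Px = −rω sinθ − a·ω_rod·sinφ = -0.91748 m/s;  V_Py = rω cosθ + a·ω_rod·cosφ = -0.17325 m/s.
|V_P| = √(V_Px² + V_Py²) = 0.9337 m/s.

0.934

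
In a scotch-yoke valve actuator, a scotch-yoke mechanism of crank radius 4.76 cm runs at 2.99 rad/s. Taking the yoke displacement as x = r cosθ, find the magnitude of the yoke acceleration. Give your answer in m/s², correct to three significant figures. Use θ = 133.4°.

0.292

ω = 2.99 rad/s
x = r cosθ ⇒ ẍ = −rω² cosθ (ω constant).
|a| = rω²|cosθ| = 0.0476·(2.99)²·|cos 133.4°| = 0.29239 m/s².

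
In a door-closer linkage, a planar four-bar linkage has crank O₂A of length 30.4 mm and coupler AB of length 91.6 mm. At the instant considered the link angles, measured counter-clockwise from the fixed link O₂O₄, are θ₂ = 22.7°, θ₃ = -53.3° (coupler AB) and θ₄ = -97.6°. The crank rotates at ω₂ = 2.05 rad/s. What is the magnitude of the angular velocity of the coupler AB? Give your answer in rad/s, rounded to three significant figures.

0.841

ω₂ = 2.05 rad/s
Differentiating the loop-closure r₂e^{iθ₂}+r₃e^{iθ₃}=r₁+r₄e^{iθ₄} gives r₂ω₂e^{iθ₂}+r₃ω₃e^{iθ₃}=r₄ω₄e^{iθ₄}.
Eliminating the other unknown: ω₃ = r₂ω₂ sin(θ₄−θ₂) / [r₃ sin(θ₃−θ₄)].
Numerator sine = -0.86340; denominator sine = +0.69842.
Result = 0.0304·2.05·(-0.86340) / (0.0916·(+0.69842)) = -0.84106 rad/s; magnitude 0.84106 rad/s.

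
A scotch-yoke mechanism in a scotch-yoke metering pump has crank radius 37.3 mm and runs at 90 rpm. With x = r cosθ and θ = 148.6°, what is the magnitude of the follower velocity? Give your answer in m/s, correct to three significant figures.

0.183

ω = 9.425 rad/s (from 90 rpm).
x = r cosθ ⇒ ẋ = −rω sinθ.
|v| = rω|sinθ| = 0.0373·9.425·|sin 148.6°| = 0.18316 m/s.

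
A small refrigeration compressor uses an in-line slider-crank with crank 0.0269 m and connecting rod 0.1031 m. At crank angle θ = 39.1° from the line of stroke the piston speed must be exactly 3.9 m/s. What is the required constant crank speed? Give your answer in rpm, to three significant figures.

For an in-line slider-crank, |v_piston| = rω|sinθ|·[1 + r cosθ/√(L² − r² sin²θ)].
With r = 0.0269 m, L = 0.1031 m, θ = 39.1°: the bracketed kinematic factor |dx/dθ| = 0.020448 m.
ω = v/|dx/dθ| = 3.9/0.020448 = 190.73 rad/s.
N = 60ω/(2π) = 1821.3 rpm.

1820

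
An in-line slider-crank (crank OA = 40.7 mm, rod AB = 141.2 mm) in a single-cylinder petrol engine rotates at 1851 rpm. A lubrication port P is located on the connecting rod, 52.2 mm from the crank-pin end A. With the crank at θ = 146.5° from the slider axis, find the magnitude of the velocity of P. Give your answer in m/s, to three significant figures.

5.74

ω = 193.8 rad/s.  Crank-pin speed |V_A| = rω = 7.8891 m/s, perpendicular to OA.
Rod angle: sinφ = −(r/L) sinθ ⇒ φ = -9.154°; ω_rod = −rω cosθ/√(L²−r²sin²θ) = +47.192 rad/s.
V_P = V_A + ω_rod × AP, with AP = 0.0522 m along the rod.
Components: V_Px = −rω sinθ − a·ω_rod·sinφ = -3.9624 m/s;  V_Py = rω cosθ + a·ω_rod·cosφ = -4.1466 m/s.
|V_P| = √(V_Px² + V_Py²) = 5.7354 m/s.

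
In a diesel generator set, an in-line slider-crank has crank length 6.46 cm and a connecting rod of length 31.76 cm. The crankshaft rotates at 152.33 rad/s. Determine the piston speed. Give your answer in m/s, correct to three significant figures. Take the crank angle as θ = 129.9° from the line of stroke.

ω = 152.3 rad/s
For an in-line slider-crank, x = r cosθ + √(L² − r² sin²θ), so v = −rω sinθ·[1 + r cosθ/√(L² − r² sin²θ)].
With r = 0.0646 m, L = 0.3176 m, θ = 129.9°: √(L² − r² sin²θ) = 0.31371 m.
v = −0.0646·152.3·0.76717·[1 + 0.0646·-0.64145/0.31371] = -6.5521 m/s.
|v| = 6.5521 m/s.

6.55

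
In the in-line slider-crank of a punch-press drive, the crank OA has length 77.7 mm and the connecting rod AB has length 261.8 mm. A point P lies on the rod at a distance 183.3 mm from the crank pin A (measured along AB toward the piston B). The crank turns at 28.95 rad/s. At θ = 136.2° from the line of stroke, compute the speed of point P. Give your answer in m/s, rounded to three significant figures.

ω = 28.95 rad/s.  Crank-pin speed |V_A| = rω = 2.2494 m/s, perpendicular to OA.
Rod angle: sinφ = −(r/L) sinθ ⇒ φ = -11.854°; ω_rod = −rω cosθ/√(L²−r²sin²θ) = +6.3366 rad/s.
V_P = V_A + ω_rod × AP, with AP = 0.1833 m along the rod.
Components: V_Px = −rω sinθ − a·ω_rod·sinφ = -1.3183 m/s;  V_Py = rω cosθ + a·ω_rod·cosφ = -0.48681 m/s.
|V_P| = √(V_Px² + V_Py²) = 1.4053 m/s.

1.41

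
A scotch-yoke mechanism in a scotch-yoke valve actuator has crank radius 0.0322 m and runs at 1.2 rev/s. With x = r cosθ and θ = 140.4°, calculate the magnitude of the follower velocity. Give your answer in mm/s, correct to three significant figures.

155

ω = 7.54 rad/s (from 1.2 rev/s).
x = r cosθ ⇒ ẋ = −rω sinθ.
|v| = rω|sinθ| = 0.0322·7.54·|sin 140.4°| = 0.15476 m/s = 154.76 mm/s.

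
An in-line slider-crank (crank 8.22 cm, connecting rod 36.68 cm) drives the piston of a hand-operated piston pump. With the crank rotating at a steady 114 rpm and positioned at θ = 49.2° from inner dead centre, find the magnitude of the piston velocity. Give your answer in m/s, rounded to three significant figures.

ω = 2π·114/60 = 11.94 rad/s
For an in-line slider-crank, x = r cosθ + √(L² − r² sin²θ), so v = −rω sinθ·[1 + r cosθ/√(L² − r² sin²θ)].
With r = 0.0822 m, L = 0.3668 m, θ = 49.2°: √(L² − r² sin²θ) = 0.36148 m.
v = −0.0822·11.94·0.75700·[1 + 0.0822·0.65342/0.36148] = -0.85322 m/s.
|v| = 0.85322 m/s.

0.853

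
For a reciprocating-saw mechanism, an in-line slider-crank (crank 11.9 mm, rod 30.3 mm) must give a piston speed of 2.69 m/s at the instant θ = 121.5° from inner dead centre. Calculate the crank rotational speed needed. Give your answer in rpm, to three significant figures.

For an in-line slider-crank, |v_piston| = rω|sinθ|·[1 + r cosθ/√(L² − r² sin²θ)].
With r = 0.0119 m, L = 0.0303 m, θ = 121.5°: the bracketed kinematic factor |dx/dθ| = 0.0079367 m.
ω = v/|dx/dθ| = 2.69/0.0079367 = 338.93 rad/s.
N = 60ω/(2π) = 3236.5 rpm.

3240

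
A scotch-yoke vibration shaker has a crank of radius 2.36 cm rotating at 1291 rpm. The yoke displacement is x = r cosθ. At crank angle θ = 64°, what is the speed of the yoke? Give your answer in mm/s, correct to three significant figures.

ω = 135.2 rad/s (from 1291 rpm).
x = r cosθ ⇒ ẋ = −rω sinθ.
|v| = rω|sinθ| = 0.0236·135.2·|sin 64°| = 2.8677 m/s = 2867.7 mm/s.

2870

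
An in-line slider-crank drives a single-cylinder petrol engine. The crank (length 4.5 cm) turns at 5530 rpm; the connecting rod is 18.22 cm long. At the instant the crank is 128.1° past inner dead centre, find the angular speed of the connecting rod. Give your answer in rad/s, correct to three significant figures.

ω = 579.1 rad/s (converted from 5530 rpm).
The rod makes angle φ with the slider axis where L sinφ = r sinθ; differentiating, L cosφ·φ̇ = r ω cosθ.
L cosφ = √(L² − r² sin²θ) = 0.17873 m.
|ω_rod| = r ω |cosθ| / √(L² − r² sin²θ) = 0.045·579.1·0.61704/0.17873 = 89.968 rad/s.

90.0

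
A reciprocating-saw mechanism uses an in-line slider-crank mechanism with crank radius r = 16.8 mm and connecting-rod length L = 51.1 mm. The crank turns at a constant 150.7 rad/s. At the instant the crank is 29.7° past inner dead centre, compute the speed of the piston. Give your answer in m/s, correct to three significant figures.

1.62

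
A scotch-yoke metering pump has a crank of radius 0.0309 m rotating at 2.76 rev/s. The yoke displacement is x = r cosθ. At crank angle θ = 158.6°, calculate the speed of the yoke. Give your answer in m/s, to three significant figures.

0.196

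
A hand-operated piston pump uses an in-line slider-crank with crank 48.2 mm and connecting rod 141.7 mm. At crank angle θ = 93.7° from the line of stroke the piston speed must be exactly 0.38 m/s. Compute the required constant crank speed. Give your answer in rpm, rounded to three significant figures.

77.2

For an in-line slider-crank, |v_piston| = rω|sinθ|·[1 + r cosθ/√(L² − r² sin²θ)].
With r = 0.0482 m, L = 0.1417 m, θ = 93.7°: the bracketed kinematic factor |dx/dθ| = 0.046977 m.
ω = v/|dx/dθ| = 0.38/0.046977 = 8.0891 rad/s.
N = 60ω/(2π) = 77.245 rpm.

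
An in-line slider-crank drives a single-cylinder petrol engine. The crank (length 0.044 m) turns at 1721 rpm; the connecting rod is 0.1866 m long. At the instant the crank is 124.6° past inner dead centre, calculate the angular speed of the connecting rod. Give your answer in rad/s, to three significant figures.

24.6

ω = 180.2 rad/s (converted from 1721 rpm).
The rod makes angle φ with the slider axis where L sinφ = r sinθ; differentiating, L cosφ·φ̇ = r ω cosθ.
L cosφ = √(L² − r² sin²θ) = 0.18305 m.
|ω_rod| = r ω |cosθ| / √(L² − r² sin²θ) = 0.044·180.2·0.56784/0.18305 = 24.599 rad/s.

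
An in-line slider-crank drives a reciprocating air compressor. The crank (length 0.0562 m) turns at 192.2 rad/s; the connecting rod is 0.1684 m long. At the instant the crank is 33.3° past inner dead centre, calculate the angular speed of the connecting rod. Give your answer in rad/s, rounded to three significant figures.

54.5

ω = 192.2 rad/s
The rod makes angle φ with the slider axis where L sinφ = r sinθ; differentiating, L cosφ·φ̇ = r ω cosθ.
L cosφ = √(L² − r² sin²θ) = 0.16555 m.
|ω_rod| = r ω |cosθ| / √(L² − r² sin²θ) = 0.0562·192.2·0.83581/0.16555 = 54.534 rad/s.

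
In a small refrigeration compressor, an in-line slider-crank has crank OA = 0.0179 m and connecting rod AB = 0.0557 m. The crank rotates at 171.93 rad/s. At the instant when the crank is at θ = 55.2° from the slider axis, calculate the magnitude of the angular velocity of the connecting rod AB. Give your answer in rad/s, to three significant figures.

ω = 171.9 rad/s
The rod makes angle φ with the slider axis where L sinφ = r sinθ; differentiating, L cosφ·φ̇ = r ω cosθ.
L cosφ = √(L² − r² sin²θ) = 0.053726 m.
|ω_rod| = r ω |cosθ| / √(L² − r² sin²θ) = 0.0179·171.9·0.57071/0.053726 = 32.692 rad/s.

32.7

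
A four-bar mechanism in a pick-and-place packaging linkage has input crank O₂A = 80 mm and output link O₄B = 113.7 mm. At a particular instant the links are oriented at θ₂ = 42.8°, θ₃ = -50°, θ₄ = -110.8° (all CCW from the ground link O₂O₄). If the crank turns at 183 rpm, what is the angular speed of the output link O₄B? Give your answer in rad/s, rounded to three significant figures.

15.4

ω₂ = 19.16 rad/s (from 183 rpm).
Differentiating the loop-closure r₂e^{iθ₂}+r₃e^{iθ₃}=r₁+r₄e^{iθ₄} gives r₂ω₂e^{iθ₂}+r₃ω₃e^{iθ₃}=r₄ω₄e^{iθ₄}.
Eliminating the other unknown: ω₄ = r₂ω₂ sin(θ₂−θ₃) / [r₄ sin(θ₄−θ₃)].
Numerator sine = +0.99881; denominator sine = -0.87292.
Result = 0.08·19.16·(+0.99881) / (0.1137·(-0.87292)) = -15.428 rad/s; magnitude 15.428 rad/s.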